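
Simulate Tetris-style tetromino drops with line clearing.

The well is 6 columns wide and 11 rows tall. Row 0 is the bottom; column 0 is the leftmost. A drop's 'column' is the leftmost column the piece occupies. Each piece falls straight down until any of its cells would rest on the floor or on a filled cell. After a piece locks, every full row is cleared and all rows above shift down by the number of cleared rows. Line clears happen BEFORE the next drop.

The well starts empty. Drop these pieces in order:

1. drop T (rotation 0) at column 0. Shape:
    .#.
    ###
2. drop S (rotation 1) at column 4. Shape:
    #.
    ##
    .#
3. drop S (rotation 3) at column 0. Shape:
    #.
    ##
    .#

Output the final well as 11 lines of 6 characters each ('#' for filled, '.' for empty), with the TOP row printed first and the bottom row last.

Answer: ......
......
......
......
......
......
#.....
##....
.#..#.
.#..##
###..#

Derivation:
Drop 1: T rot0 at col 0 lands with bottom-row=0; cleared 0 line(s) (total 0); column heights now [1 2 1 0 0 0], max=2
Drop 2: S rot1 at col 4 lands with bottom-row=0; cleared 0 line(s) (total 0); column heights now [1 2 1 0 3 2], max=3
Drop 3: S rot3 at col 0 lands with bottom-row=2; cleared 0 line(s) (total 0); column heights now [5 4 1 0 3 2], max=5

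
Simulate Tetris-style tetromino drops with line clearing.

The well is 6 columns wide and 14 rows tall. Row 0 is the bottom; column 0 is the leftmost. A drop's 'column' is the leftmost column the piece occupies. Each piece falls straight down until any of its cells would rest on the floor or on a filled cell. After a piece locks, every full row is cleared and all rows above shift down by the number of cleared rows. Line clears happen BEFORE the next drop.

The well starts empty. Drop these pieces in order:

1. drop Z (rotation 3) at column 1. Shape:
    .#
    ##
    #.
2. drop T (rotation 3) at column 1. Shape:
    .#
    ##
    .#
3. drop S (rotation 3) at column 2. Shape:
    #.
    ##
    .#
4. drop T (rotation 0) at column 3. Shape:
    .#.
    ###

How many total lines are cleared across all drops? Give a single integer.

Answer: 0

Derivation:
Drop 1: Z rot3 at col 1 lands with bottom-row=0; cleared 0 line(s) (total 0); column heights now [0 2 3 0 0 0], max=3
Drop 2: T rot3 at col 1 lands with bottom-row=3; cleared 0 line(s) (total 0); column heights now [0 5 6 0 0 0], max=6
Drop 3: S rot3 at col 2 lands with bottom-row=5; cleared 0 line(s) (total 0); column heights now [0 5 8 7 0 0], max=8
Drop 4: T rot0 at col 3 lands with bottom-row=7; cleared 0 line(s) (total 0); column heights now [0 5 8 8 9 8], max=9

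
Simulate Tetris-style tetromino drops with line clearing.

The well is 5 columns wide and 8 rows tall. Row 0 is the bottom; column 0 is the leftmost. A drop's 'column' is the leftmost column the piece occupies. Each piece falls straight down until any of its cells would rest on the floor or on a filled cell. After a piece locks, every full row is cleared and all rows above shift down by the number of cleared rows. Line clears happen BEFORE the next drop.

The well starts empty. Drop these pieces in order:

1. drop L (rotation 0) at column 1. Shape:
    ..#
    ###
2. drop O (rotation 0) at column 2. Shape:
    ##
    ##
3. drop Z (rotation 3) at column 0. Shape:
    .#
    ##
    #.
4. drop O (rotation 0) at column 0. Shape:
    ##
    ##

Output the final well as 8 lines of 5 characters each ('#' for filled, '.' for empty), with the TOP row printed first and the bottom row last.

Answer: .....
.....
.....
##...
####.
.###.
##.#.
####.

Derivation:
Drop 1: L rot0 at col 1 lands with bottom-row=0; cleared 0 line(s) (total 0); column heights now [0 1 1 2 0], max=2
Drop 2: O rot0 at col 2 lands with bottom-row=2; cleared 0 line(s) (total 0); column heights now [0 1 4 4 0], max=4
Drop 3: Z rot3 at col 0 lands with bottom-row=0; cleared 0 line(s) (total 0); column heights now [2 3 4 4 0], max=4
Drop 4: O rot0 at col 0 lands with bottom-row=3; cleared 0 line(s) (total 0); column heights now [5 5 4 4 0], max=5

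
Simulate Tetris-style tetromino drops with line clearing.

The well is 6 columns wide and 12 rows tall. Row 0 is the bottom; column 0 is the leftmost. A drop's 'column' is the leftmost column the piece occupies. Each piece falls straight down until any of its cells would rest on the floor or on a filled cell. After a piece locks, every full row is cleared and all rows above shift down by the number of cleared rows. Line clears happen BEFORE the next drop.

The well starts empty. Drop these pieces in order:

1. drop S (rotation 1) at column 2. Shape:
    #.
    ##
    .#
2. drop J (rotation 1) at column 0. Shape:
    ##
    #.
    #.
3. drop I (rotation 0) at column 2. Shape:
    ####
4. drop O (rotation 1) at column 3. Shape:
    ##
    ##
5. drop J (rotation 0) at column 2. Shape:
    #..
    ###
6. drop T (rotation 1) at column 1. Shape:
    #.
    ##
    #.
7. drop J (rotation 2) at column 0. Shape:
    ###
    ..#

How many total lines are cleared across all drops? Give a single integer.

Answer: 0

Derivation:
Drop 1: S rot1 at col 2 lands with bottom-row=0; cleared 0 line(s) (total 0); column heights now [0 0 3 2 0 0], max=3
Drop 2: J rot1 at col 0 lands with bottom-row=0; cleared 0 line(s) (total 0); column heights now [3 3 3 2 0 0], max=3
Drop 3: I rot0 at col 2 lands with bottom-row=3; cleared 0 line(s) (total 0); column heights now [3 3 4 4 4 4], max=4
Drop 4: O rot1 at col 3 lands with bottom-row=4; cleared 0 line(s) (total 0); column heights now [3 3 4 6 6 4], max=6
Drop 5: J rot0 at col 2 lands with bottom-row=6; cleared 0 line(s) (total 0); column heights now [3 3 8 7 7 4], max=8
Drop 6: T rot1 at col 1 lands with bottom-row=7; cleared 0 line(s) (total 0); column heights now [3 10 9 7 7 4], max=10
Drop 7: J rot2 at col 0 lands with bottom-row=9; cleared 0 line(s) (total 0); column heights now [11 11 11 7 7 4], max=11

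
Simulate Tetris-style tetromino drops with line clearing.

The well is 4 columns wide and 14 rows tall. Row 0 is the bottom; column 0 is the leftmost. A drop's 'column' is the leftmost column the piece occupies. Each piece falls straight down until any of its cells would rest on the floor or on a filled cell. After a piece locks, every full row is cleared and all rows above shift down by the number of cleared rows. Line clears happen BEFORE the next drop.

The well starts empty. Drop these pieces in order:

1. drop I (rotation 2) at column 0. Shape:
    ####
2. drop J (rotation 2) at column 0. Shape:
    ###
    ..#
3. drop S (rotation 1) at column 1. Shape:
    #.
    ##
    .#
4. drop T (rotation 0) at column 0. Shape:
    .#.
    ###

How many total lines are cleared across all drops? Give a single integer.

Answer: 1

Derivation:
Drop 1: I rot2 at col 0 lands with bottom-row=0; cleared 1 line(s) (total 1); column heights now [0 0 0 0], max=0
Drop 2: J rot2 at col 0 lands with bottom-row=0; cleared 0 line(s) (total 1); column heights now [2 2 2 0], max=2
Drop 3: S rot1 at col 1 lands with bottom-row=2; cleared 0 line(s) (total 1); column heights now [2 5 4 0], max=5
Drop 4: T rot0 at col 0 lands with bottom-row=5; cleared 0 line(s) (total 1); column heights now [6 7 6 0], max=7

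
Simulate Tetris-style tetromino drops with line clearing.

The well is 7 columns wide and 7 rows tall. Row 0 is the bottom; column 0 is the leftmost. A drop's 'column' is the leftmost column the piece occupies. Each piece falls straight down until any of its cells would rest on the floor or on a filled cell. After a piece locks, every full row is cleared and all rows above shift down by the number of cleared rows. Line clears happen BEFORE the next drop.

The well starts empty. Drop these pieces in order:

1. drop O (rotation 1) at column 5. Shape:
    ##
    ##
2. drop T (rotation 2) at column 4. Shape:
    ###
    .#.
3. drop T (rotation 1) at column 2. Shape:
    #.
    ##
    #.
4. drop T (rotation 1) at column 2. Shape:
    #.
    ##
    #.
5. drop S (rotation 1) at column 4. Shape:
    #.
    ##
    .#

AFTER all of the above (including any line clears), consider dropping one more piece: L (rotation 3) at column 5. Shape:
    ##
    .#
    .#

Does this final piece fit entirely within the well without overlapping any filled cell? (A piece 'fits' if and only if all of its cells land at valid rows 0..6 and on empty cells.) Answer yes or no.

Answer: yes

Derivation:
Drop 1: O rot1 at col 5 lands with bottom-row=0; cleared 0 line(s) (total 0); column heights now [0 0 0 0 0 2 2], max=2
Drop 2: T rot2 at col 4 lands with bottom-row=2; cleared 0 line(s) (total 0); column heights now [0 0 0 0 4 4 4], max=4
Drop 3: T rot1 at col 2 lands with bottom-row=0; cleared 0 line(s) (total 0); column heights now [0 0 3 2 4 4 4], max=4
Drop 4: T rot1 at col 2 lands with bottom-row=3; cleared 0 line(s) (total 0); column heights now [0 0 6 5 4 4 4], max=6
Drop 5: S rot1 at col 4 lands with bottom-row=4; cleared 0 line(s) (total 0); column heights now [0 0 6 5 7 6 4], max=7
Test piece L rot3 at col 5 (width 2): heights before test = [0 0 6 5 7 6 4]; fits = True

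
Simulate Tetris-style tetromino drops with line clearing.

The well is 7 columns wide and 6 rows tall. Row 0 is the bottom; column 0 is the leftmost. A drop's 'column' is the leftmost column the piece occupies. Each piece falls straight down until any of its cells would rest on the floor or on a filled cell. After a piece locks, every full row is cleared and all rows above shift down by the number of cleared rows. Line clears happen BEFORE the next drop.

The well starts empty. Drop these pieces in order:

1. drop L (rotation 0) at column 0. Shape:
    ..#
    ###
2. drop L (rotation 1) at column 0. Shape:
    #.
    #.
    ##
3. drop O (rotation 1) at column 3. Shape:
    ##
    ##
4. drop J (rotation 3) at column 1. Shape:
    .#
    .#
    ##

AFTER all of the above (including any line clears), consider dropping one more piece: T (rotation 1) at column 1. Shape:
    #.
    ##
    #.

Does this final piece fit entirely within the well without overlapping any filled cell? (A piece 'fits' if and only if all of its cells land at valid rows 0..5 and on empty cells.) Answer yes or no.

Answer: no

Derivation:
Drop 1: L rot0 at col 0 lands with bottom-row=0; cleared 0 line(s) (total 0); column heights now [1 1 2 0 0 0 0], max=2
Drop 2: L rot1 at col 0 lands with bottom-row=1; cleared 0 line(s) (total 0); column heights now [4 2 2 0 0 0 0], max=4
Drop 3: O rot1 at col 3 lands with bottom-row=0; cleared 0 line(s) (total 0); column heights now [4 2 2 2 2 0 0], max=4
Drop 4: J rot3 at col 1 lands with bottom-row=2; cleared 0 line(s) (total 0); column heights now [4 3 5 2 2 0 0], max=5
Test piece T rot1 at col 1 (width 2): heights before test = [4 3 5 2 2 0 0]; fits = False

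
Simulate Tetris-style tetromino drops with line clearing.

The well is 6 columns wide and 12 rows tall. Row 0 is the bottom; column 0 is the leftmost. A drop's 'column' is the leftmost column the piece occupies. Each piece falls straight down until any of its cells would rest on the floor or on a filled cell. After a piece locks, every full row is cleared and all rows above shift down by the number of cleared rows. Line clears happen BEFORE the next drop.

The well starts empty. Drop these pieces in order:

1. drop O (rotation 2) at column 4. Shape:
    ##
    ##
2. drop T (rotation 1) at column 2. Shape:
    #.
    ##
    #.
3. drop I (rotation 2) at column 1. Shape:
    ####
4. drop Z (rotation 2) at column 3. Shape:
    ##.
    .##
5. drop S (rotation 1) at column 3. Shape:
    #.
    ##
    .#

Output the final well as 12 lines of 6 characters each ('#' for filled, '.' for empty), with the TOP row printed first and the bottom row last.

Answer: ......
......
......
...#..
...##.
....#.
...##.
....##
.####.
..#...
..####
..#.##

Derivation:
Drop 1: O rot2 at col 4 lands with bottom-row=0; cleared 0 line(s) (total 0); column heights now [0 0 0 0 2 2], max=2
Drop 2: T rot1 at col 2 lands with bottom-row=0; cleared 0 line(s) (total 0); column heights now [0 0 3 2 2 2], max=3
Drop 3: I rot2 at col 1 lands with bottom-row=3; cleared 0 line(s) (total 0); column heights now [0 4 4 4 4 2], max=4
Drop 4: Z rot2 at col 3 lands with bottom-row=4; cleared 0 line(s) (total 0); column heights now [0 4 4 6 6 5], max=6
Drop 5: S rot1 at col 3 lands with bottom-row=6; cleared 0 line(s) (total 0); column heights now [0 4 4 9 8 5], max=9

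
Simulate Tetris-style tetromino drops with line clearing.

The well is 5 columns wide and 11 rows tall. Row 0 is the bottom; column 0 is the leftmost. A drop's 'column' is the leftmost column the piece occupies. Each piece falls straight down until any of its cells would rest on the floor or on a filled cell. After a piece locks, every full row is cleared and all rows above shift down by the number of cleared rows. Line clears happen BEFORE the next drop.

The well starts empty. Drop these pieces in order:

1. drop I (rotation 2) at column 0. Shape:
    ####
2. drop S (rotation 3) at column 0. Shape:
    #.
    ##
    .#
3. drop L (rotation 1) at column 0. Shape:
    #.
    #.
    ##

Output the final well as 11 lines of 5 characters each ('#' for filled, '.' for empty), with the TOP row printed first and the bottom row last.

Drop 1: I rot2 at col 0 lands with bottom-row=0; cleared 0 line(s) (total 0); column heights now [1 1 1 1 0], max=1
Drop 2: S rot3 at col 0 lands with bottom-row=1; cleared 0 line(s) (total 0); column heights now [4 3 1 1 0], max=4
Drop 3: L rot1 at col 0 lands with bottom-row=4; cleared 0 line(s) (total 0); column heights now [7 5 1 1 0], max=7

Answer: .....
.....
.....
.....
#....
#....
##...
#....
##...
.#...
####.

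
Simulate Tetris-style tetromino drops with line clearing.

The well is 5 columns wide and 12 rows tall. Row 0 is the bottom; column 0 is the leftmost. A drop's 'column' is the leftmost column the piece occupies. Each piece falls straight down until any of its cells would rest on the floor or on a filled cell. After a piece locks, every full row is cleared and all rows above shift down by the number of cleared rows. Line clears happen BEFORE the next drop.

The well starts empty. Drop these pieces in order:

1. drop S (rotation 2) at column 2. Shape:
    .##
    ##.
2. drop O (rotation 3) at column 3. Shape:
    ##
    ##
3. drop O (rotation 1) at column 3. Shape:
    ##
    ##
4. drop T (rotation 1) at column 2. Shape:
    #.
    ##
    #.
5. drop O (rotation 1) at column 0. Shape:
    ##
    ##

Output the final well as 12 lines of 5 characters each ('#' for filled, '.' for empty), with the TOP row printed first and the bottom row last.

Answer: .....
.....
.....
.....
..#..
..##.
..###
...##
...##
...##
##.##
####.

Derivation:
Drop 1: S rot2 at col 2 lands with bottom-row=0; cleared 0 line(s) (total 0); column heights now [0 0 1 2 2], max=2
Drop 2: O rot3 at col 3 lands with bottom-row=2; cleared 0 line(s) (total 0); column heights now [0 0 1 4 4], max=4
Drop 3: O rot1 at col 3 lands with bottom-row=4; cleared 0 line(s) (total 0); column heights now [0 0 1 6 6], max=6
Drop 4: T rot1 at col 2 lands with bottom-row=5; cleared 0 line(s) (total 0); column heights now [0 0 8 7 6], max=8
Drop 5: O rot1 at col 0 lands with bottom-row=0; cleared 0 line(s) (total 0); column heights now [2 2 8 7 6], max=8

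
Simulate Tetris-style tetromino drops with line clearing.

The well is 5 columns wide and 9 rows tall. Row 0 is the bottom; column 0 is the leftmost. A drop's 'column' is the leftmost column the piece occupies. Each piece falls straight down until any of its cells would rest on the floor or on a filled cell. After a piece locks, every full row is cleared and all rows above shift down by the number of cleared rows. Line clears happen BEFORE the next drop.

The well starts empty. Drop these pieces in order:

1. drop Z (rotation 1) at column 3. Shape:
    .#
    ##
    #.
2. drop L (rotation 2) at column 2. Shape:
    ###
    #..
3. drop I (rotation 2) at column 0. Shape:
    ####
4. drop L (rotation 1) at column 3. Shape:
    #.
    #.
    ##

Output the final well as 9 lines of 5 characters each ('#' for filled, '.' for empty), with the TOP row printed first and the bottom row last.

Answer: .....
...#.
...#.
...##
####.
..###
..#.#
...##
...#.

Derivation:
Drop 1: Z rot1 at col 3 lands with bottom-row=0; cleared 0 line(s) (total 0); column heights now [0 0 0 2 3], max=3
Drop 2: L rot2 at col 2 lands with bottom-row=2; cleared 0 line(s) (total 0); column heights now [0 0 4 4 4], max=4
Drop 3: I rot2 at col 0 lands with bottom-row=4; cleared 0 line(s) (total 0); column heights now [5 5 5 5 4], max=5
Drop 4: L rot1 at col 3 lands with bottom-row=5; cleared 0 line(s) (total 0); column heights now [5 5 5 8 6], max=8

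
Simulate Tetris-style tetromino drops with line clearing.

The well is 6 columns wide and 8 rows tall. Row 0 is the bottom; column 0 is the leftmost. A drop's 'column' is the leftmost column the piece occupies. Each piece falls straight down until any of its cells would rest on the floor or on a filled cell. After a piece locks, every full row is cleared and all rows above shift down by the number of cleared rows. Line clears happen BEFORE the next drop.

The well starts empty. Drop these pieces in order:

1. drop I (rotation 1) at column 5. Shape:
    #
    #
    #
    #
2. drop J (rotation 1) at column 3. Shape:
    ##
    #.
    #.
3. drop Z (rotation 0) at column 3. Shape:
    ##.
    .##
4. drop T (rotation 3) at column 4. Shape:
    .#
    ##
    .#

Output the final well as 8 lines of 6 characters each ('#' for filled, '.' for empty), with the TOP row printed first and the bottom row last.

Answer: .....#
....##
...###
....##
.....#
...###
...#.#
...#.#

Derivation:
Drop 1: I rot1 at col 5 lands with bottom-row=0; cleared 0 line(s) (total 0); column heights now [0 0 0 0 0 4], max=4
Drop 2: J rot1 at col 3 lands with bottom-row=0; cleared 0 line(s) (total 0); column heights now [0 0 0 3 3 4], max=4
Drop 3: Z rot0 at col 3 lands with bottom-row=4; cleared 0 line(s) (total 0); column heights now [0 0 0 6 6 5], max=6
Drop 4: T rot3 at col 4 lands with bottom-row=5; cleared 0 line(s) (total 0); column heights now [0 0 0 6 7 8], max=8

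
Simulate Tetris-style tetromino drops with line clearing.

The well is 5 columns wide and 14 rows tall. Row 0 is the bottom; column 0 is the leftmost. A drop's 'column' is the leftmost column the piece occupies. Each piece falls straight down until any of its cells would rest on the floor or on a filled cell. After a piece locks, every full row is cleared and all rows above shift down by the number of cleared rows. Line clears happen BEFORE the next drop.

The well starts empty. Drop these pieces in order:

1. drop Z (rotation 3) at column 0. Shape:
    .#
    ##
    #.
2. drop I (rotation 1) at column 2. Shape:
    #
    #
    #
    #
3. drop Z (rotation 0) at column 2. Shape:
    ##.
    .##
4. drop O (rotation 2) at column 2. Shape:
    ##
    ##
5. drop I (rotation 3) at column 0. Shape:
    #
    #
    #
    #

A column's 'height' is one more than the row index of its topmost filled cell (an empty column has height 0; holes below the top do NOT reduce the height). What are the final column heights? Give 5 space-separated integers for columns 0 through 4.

Drop 1: Z rot3 at col 0 lands with bottom-row=0; cleared 0 line(s) (total 0); column heights now [2 3 0 0 0], max=3
Drop 2: I rot1 at col 2 lands with bottom-row=0; cleared 0 line(s) (total 0); column heights now [2 3 4 0 0], max=4
Drop 3: Z rot0 at col 2 lands with bottom-row=3; cleared 0 line(s) (total 0); column heights now [2 3 5 5 4], max=5
Drop 4: O rot2 at col 2 lands with bottom-row=5; cleared 0 line(s) (total 0); column heights now [2 3 7 7 4], max=7
Drop 5: I rot3 at col 0 lands with bottom-row=2; cleared 0 line(s) (total 0); column heights now [6 3 7 7 4], max=7

Answer: 6 3 7 7 4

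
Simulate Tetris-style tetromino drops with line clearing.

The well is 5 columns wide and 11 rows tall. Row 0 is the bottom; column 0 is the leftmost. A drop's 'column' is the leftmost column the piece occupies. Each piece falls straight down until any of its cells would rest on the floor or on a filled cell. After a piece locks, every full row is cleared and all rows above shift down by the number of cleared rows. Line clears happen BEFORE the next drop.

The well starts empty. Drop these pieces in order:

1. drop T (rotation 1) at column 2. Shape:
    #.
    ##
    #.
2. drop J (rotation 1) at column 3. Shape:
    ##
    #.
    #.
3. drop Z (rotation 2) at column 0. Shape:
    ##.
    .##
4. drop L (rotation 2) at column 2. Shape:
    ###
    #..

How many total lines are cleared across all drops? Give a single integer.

Answer: 1

Derivation:
Drop 1: T rot1 at col 2 lands with bottom-row=0; cleared 0 line(s) (total 0); column heights now [0 0 3 2 0], max=3
Drop 2: J rot1 at col 3 lands with bottom-row=2; cleared 0 line(s) (total 0); column heights now [0 0 3 5 5], max=5
Drop 3: Z rot2 at col 0 lands with bottom-row=3; cleared 0 line(s) (total 0); column heights now [5 5 4 5 5], max=5
Drop 4: L rot2 at col 2 lands with bottom-row=4; cleared 1 line(s) (total 1); column heights now [0 4 5 5 5], max=5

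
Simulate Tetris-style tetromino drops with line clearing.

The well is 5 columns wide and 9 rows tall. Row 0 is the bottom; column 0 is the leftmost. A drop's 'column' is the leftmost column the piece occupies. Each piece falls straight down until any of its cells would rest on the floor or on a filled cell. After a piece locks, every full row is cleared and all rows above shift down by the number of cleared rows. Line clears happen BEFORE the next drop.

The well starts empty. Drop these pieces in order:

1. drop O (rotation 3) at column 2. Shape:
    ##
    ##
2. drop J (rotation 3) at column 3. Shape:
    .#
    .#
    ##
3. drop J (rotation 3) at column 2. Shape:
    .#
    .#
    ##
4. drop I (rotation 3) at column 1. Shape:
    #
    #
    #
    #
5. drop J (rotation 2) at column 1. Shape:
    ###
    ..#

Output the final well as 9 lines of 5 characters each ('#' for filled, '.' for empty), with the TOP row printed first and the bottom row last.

Drop 1: O rot3 at col 2 lands with bottom-row=0; cleared 0 line(s) (total 0); column heights now [0 0 2 2 0], max=2
Drop 2: J rot3 at col 3 lands with bottom-row=2; cleared 0 line(s) (total 0); column heights now [0 0 2 3 5], max=5
Drop 3: J rot3 at col 2 lands with bottom-row=3; cleared 0 line(s) (total 0); column heights now [0 0 4 6 5], max=6
Drop 4: I rot3 at col 1 lands with bottom-row=0; cleared 0 line(s) (total 0); column heights now [0 4 4 6 5], max=6
Drop 5: J rot2 at col 1 lands with bottom-row=6; cleared 0 line(s) (total 0); column heights now [0 8 8 8 5], max=8

Answer: .....
.###.
...#.
...#.
...##
.####
.#.##
.###.
.###.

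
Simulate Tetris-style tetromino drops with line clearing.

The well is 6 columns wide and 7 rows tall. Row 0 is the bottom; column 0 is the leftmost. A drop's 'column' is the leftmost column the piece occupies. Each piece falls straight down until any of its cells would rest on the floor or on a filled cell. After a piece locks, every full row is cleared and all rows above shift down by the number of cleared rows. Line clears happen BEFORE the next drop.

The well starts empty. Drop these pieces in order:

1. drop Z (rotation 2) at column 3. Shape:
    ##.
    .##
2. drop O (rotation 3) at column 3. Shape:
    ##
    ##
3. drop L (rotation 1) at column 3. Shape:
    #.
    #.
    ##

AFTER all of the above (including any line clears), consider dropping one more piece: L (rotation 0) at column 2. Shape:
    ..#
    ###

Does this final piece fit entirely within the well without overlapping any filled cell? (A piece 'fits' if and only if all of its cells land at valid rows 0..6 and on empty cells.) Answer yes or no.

Answer: no

Derivation:
Drop 1: Z rot2 at col 3 lands with bottom-row=0; cleared 0 line(s) (total 0); column heights now [0 0 0 2 2 1], max=2
Drop 2: O rot3 at col 3 lands with bottom-row=2; cleared 0 line(s) (total 0); column heights now [0 0 0 4 4 1], max=4
Drop 3: L rot1 at col 3 lands with bottom-row=4; cleared 0 line(s) (total 0); column heights now [0 0 0 7 5 1], max=7
Test piece L rot0 at col 2 (width 3): heights before test = [0 0 0 7 5 1]; fits = False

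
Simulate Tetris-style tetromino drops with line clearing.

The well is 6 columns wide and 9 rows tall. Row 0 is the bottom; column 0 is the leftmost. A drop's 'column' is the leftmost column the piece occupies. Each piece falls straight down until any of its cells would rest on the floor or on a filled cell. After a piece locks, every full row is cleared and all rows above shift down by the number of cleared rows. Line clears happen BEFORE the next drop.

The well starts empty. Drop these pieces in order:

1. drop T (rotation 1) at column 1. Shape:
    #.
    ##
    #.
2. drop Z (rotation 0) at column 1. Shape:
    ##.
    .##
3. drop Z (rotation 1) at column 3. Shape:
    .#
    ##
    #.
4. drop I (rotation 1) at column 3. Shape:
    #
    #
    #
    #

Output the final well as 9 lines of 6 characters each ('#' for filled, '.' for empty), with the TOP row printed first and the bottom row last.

Drop 1: T rot1 at col 1 lands with bottom-row=0; cleared 0 line(s) (total 0); column heights now [0 3 2 0 0 0], max=3
Drop 2: Z rot0 at col 1 lands with bottom-row=2; cleared 0 line(s) (total 0); column heights now [0 4 4 3 0 0], max=4
Drop 3: Z rot1 at col 3 lands with bottom-row=3; cleared 0 line(s) (total 0); column heights now [0 4 4 5 6 0], max=6
Drop 4: I rot1 at col 3 lands with bottom-row=5; cleared 0 line(s) (total 0); column heights now [0 4 4 9 6 0], max=9

Answer: ...#..
...#..
...#..
...##.
...##.
.###..
.###..
.##...
.#....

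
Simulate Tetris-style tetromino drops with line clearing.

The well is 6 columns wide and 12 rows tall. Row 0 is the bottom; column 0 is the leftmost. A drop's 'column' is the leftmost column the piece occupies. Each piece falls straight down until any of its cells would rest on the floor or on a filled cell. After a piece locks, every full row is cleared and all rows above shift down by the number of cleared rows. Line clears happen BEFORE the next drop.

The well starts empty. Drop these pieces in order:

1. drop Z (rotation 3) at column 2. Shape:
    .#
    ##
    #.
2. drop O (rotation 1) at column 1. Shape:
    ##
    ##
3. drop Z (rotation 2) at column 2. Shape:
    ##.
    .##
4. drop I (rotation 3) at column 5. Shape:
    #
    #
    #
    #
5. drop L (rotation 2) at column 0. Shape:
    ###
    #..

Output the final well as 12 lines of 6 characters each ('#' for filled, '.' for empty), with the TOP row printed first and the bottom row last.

Answer: ......
......
......
......
......
......
###...
#.##..
.#####
.###.#
..##.#
..#..#

Derivation:
Drop 1: Z rot3 at col 2 lands with bottom-row=0; cleared 0 line(s) (total 0); column heights now [0 0 2 3 0 0], max=3
Drop 2: O rot1 at col 1 lands with bottom-row=2; cleared 0 line(s) (total 0); column heights now [0 4 4 3 0 0], max=4
Drop 3: Z rot2 at col 2 lands with bottom-row=3; cleared 0 line(s) (total 0); column heights now [0 4 5 5 4 0], max=5
Drop 4: I rot3 at col 5 lands with bottom-row=0; cleared 0 line(s) (total 0); column heights now [0 4 5 5 4 4], max=5
Drop 5: L rot2 at col 0 lands with bottom-row=4; cleared 0 line(s) (total 0); column heights now [6 6 6 5 4 4], max=6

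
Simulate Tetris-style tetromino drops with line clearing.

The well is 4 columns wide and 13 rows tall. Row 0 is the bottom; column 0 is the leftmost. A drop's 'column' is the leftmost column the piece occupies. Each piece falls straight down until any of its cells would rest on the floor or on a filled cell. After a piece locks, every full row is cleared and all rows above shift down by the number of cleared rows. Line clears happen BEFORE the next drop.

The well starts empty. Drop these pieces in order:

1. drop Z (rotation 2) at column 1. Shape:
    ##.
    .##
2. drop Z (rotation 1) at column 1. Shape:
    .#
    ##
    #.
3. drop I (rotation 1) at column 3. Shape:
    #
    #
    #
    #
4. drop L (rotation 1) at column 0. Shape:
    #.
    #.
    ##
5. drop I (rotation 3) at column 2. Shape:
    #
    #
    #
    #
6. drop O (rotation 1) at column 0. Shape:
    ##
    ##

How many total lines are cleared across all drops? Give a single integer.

Drop 1: Z rot2 at col 1 lands with bottom-row=0; cleared 0 line(s) (total 0); column heights now [0 2 2 1], max=2
Drop 2: Z rot1 at col 1 lands with bottom-row=2; cleared 0 line(s) (total 0); column heights now [0 4 5 1], max=5
Drop 3: I rot1 at col 3 lands with bottom-row=1; cleared 0 line(s) (total 0); column heights now [0 4 5 5], max=5
Drop 4: L rot1 at col 0 lands with bottom-row=4; cleared 1 line(s) (total 1); column heights now [6 4 4 4], max=6
Drop 5: I rot3 at col 2 lands with bottom-row=4; cleared 0 line(s) (total 1); column heights now [6 4 8 4], max=8
Drop 6: O rot1 at col 0 lands with bottom-row=6; cleared 0 line(s) (total 1); column heights now [8 8 8 4], max=8

Answer: 1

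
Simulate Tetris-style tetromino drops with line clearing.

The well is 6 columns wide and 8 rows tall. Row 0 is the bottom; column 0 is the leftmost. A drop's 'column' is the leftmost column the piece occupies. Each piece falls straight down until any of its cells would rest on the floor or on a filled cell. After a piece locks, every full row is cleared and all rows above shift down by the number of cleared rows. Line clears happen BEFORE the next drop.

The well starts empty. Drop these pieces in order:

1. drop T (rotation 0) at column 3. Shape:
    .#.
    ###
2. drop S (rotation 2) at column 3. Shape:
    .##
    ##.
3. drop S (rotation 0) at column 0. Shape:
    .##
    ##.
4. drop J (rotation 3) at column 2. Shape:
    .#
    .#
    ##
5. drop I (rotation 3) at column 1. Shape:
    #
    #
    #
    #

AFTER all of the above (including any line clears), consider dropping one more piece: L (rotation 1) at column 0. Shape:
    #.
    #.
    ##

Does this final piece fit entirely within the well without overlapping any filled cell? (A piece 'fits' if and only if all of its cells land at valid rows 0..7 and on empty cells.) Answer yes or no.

Drop 1: T rot0 at col 3 lands with bottom-row=0; cleared 0 line(s) (total 0); column heights now [0 0 0 1 2 1], max=2
Drop 2: S rot2 at col 3 lands with bottom-row=2; cleared 0 line(s) (total 0); column heights now [0 0 0 3 4 4], max=4
Drop 3: S rot0 at col 0 lands with bottom-row=0; cleared 0 line(s) (total 0); column heights now [1 2 2 3 4 4], max=4
Drop 4: J rot3 at col 2 lands with bottom-row=3; cleared 0 line(s) (total 0); column heights now [1 2 4 6 4 4], max=6
Drop 5: I rot3 at col 1 lands with bottom-row=2; cleared 0 line(s) (total 0); column heights now [1 6 4 6 4 4], max=6
Test piece L rot1 at col 0 (width 2): heights before test = [1 6 4 6 4 4]; fits = False

Answer: no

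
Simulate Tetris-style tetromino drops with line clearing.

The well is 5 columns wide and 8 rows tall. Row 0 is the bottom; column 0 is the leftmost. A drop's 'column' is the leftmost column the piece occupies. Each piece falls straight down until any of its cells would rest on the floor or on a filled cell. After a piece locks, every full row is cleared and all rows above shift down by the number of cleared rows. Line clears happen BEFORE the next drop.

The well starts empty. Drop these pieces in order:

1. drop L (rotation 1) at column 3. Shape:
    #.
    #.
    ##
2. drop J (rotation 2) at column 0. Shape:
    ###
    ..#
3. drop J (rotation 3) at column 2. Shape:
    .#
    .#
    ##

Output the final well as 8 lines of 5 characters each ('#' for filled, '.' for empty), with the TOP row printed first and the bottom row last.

Drop 1: L rot1 at col 3 lands with bottom-row=0; cleared 0 line(s) (total 0); column heights now [0 0 0 3 1], max=3
Drop 2: J rot2 at col 0 lands with bottom-row=0; cleared 0 line(s) (total 0); column heights now [2 2 2 3 1], max=3
Drop 3: J rot3 at col 2 lands with bottom-row=3; cleared 0 line(s) (total 0); column heights now [2 2 4 6 1], max=6

Answer: .....
.....
...#.
...#.
..##.
...#.
####.
..###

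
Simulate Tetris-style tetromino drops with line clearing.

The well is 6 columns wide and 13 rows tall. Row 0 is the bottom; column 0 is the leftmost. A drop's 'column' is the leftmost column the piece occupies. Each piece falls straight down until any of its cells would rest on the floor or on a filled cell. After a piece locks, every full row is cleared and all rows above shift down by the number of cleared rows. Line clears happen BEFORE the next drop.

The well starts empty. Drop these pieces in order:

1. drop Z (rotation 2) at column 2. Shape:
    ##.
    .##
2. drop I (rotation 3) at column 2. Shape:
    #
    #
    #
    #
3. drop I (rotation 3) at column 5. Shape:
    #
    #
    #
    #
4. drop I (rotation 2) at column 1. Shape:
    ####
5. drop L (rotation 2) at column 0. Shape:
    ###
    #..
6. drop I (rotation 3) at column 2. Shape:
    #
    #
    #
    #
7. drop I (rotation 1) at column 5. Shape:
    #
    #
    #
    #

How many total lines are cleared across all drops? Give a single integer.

Answer: 1

Derivation:
Drop 1: Z rot2 at col 2 lands with bottom-row=0; cleared 0 line(s) (total 0); column heights now [0 0 2 2 1 0], max=2
Drop 2: I rot3 at col 2 lands with bottom-row=2; cleared 0 line(s) (total 0); column heights now [0 0 6 2 1 0], max=6
Drop 3: I rot3 at col 5 lands with bottom-row=0; cleared 0 line(s) (total 0); column heights now [0 0 6 2 1 4], max=6
Drop 4: I rot2 at col 1 lands with bottom-row=6; cleared 0 line(s) (total 0); column heights now [0 7 7 7 7 4], max=7
Drop 5: L rot2 at col 0 lands with bottom-row=6; cleared 0 line(s) (total 0); column heights now [8 8 8 7 7 4], max=8
Drop 6: I rot3 at col 2 lands with bottom-row=8; cleared 0 line(s) (total 0); column heights now [8 8 12 7 7 4], max=12
Drop 7: I rot1 at col 5 lands with bottom-row=4; cleared 1 line(s) (total 1); column heights now [7 7 11 2 1 7], max=11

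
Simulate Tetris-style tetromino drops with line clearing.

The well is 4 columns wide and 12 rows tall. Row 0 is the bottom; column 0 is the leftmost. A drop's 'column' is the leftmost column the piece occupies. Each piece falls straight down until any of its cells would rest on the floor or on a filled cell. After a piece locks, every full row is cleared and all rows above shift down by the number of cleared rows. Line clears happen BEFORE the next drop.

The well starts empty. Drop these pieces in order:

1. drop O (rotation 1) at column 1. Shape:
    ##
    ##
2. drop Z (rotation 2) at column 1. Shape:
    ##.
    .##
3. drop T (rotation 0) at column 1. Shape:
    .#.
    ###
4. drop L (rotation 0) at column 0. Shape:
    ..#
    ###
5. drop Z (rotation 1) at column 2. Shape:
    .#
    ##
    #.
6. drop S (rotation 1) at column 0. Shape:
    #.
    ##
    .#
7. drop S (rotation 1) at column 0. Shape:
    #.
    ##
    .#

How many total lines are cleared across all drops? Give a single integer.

Drop 1: O rot1 at col 1 lands with bottom-row=0; cleared 0 line(s) (total 0); column heights now [0 2 2 0], max=2
Drop 2: Z rot2 at col 1 lands with bottom-row=2; cleared 0 line(s) (total 0); column heights now [0 4 4 3], max=4
Drop 3: T rot0 at col 1 lands with bottom-row=4; cleared 0 line(s) (total 0); column heights now [0 5 6 5], max=6
Drop 4: L rot0 at col 0 lands with bottom-row=6; cleared 0 line(s) (total 0); column heights now [7 7 8 5], max=8
Drop 5: Z rot1 at col 2 lands with bottom-row=8; cleared 0 line(s) (total 0); column heights now [7 7 10 11], max=11
Drop 6: S rot1 at col 0 lands with bottom-row=7; cleared 0 line(s) (total 0); column heights now [10 9 10 11], max=11
Drop 7: S rot1 at col 0 lands with bottom-row=9; cleared 1 line(s) (total 1); column heights now [11 10 9 10], max=11

Answer: 1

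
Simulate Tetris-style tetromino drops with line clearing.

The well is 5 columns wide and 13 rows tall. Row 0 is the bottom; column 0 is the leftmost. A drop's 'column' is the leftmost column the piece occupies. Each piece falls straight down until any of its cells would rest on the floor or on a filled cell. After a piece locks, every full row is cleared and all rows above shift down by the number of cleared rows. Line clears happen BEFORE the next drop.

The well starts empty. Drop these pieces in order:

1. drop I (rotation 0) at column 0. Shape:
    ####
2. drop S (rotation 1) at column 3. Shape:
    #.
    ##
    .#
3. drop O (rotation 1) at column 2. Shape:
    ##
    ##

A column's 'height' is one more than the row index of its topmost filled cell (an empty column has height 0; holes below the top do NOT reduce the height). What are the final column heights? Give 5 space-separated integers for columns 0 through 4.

Answer: 0 0 4 4 1

Derivation:
Drop 1: I rot0 at col 0 lands with bottom-row=0; cleared 0 line(s) (total 0); column heights now [1 1 1 1 0], max=1
Drop 2: S rot1 at col 3 lands with bottom-row=0; cleared 1 line(s) (total 1); column heights now [0 0 0 2 1], max=2
Drop 3: O rot1 at col 2 lands with bottom-row=2; cleared 0 line(s) (total 1); column heights now [0 0 4 4 1], max=4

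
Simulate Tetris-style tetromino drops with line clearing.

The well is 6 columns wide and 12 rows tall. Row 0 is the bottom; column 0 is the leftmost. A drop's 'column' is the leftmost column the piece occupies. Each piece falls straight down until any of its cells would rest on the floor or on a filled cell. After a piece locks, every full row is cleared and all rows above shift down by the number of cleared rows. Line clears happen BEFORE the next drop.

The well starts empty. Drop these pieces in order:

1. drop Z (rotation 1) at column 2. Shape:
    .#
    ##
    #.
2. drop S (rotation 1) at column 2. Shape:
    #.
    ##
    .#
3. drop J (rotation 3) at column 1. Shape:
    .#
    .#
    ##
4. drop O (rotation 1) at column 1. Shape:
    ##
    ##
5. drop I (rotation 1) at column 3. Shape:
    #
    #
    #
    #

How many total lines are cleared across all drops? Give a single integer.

Drop 1: Z rot1 at col 2 lands with bottom-row=0; cleared 0 line(s) (total 0); column heights now [0 0 2 3 0 0], max=3
Drop 2: S rot1 at col 2 lands with bottom-row=3; cleared 0 line(s) (total 0); column heights now [0 0 6 5 0 0], max=6
Drop 3: J rot3 at col 1 lands with bottom-row=6; cleared 0 line(s) (total 0); column heights now [0 7 9 5 0 0], max=9
Drop 4: O rot1 at col 1 lands with bottom-row=9; cleared 0 line(s) (total 0); column heights now [0 11 11 5 0 0], max=11
Drop 5: I rot1 at col 3 lands with bottom-row=5; cleared 0 line(s) (total 0); column heights now [0 11 11 9 0 0], max=11

Answer: 0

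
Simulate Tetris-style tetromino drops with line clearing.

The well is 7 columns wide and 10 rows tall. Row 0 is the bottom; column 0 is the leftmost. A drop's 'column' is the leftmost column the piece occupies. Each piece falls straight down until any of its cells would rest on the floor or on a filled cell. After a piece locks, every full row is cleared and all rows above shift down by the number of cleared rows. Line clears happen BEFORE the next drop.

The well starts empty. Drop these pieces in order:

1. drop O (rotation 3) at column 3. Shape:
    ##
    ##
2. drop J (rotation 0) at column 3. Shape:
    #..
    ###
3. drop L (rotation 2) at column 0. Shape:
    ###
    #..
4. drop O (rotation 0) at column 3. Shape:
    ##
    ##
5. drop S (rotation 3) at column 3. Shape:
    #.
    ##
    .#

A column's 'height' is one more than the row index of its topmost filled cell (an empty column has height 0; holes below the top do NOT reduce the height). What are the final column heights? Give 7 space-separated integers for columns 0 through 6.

Answer: 2 2 2 9 8 3 0

Derivation:
Drop 1: O rot3 at col 3 lands with bottom-row=0; cleared 0 line(s) (total 0); column heights now [0 0 0 2 2 0 0], max=2
Drop 2: J rot0 at col 3 lands with bottom-row=2; cleared 0 line(s) (total 0); column heights now [0 0 0 4 3 3 0], max=4
Drop 3: L rot2 at col 0 lands with bottom-row=0; cleared 0 line(s) (total 0); column heights now [2 2 2 4 3 3 0], max=4
Drop 4: O rot0 at col 3 lands with bottom-row=4; cleared 0 line(s) (total 0); column heights now [2 2 2 6 6 3 0], max=6
Drop 5: S rot3 at col 3 lands with bottom-row=6; cleared 0 line(s) (total 0); column heights now [2 2 2 9 8 3 0], max=9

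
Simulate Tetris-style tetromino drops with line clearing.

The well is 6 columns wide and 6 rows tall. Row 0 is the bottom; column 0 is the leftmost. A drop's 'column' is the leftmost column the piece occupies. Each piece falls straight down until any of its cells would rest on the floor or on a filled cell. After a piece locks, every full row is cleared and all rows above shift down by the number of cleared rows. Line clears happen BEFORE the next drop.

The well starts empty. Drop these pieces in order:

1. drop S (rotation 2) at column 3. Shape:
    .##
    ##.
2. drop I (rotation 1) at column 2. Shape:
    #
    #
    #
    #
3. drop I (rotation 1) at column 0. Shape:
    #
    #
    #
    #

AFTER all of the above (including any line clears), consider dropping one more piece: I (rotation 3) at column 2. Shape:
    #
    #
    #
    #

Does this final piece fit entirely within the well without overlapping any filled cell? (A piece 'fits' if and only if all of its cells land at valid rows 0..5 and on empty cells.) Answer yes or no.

Answer: no

Derivation:
Drop 1: S rot2 at col 3 lands with bottom-row=0; cleared 0 line(s) (total 0); column heights now [0 0 0 1 2 2], max=2
Drop 2: I rot1 at col 2 lands with bottom-row=0; cleared 0 line(s) (total 0); column heights now [0 0 4 1 2 2], max=4
Drop 3: I rot1 at col 0 lands with bottom-row=0; cleared 0 line(s) (total 0); column heights now [4 0 4 1 2 2], max=4
Test piece I rot3 at col 2 (width 1): heights before test = [4 0 4 1 2 2]; fits = False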